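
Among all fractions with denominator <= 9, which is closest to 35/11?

Expand x = 35/11 as a continued fraction with the Euclidean algorithm:
  35 = 3*11 + 2, so a_0 = 3.
  11 = 5*2 + 1, so a_1 = 5.
  2 = 2*1 + 0, so a_2 = 2.
so x = [3; 5, 2].
Convergents (p_i = a_i*p_{i-1} + p_{i-2}, q_i = a_i*q_{i-1} + q_{i-2} with p_{-2}=0, p_{-1}=1, q_{-2}=1, q_{-1}=0), until the denominator exceeds 9:
  i=0: a_0=3, p_0 = 3*1 + 0 = 3, q_0 = 3*0 + 1 = 1.
  i=1: a_1=5, p_1 = 5*3 + 1 = 16, q_1 = 5*1 + 0 = 5.
  i=2: a_2=2, p_2 = 2*16 + 3 = 35, q_2 = 2*5 + 1 = 11.
q_2 = 11 > 9, so the last convergent with denominator <= 9 is p_1/q_1 = 16/5.
The closest fraction with denominator <= 9 is either p_1/q_1 or the intermediate fraction (k*p_1 + p_0)/(k*q_1 + q_0) with the largest k >= 1 whose denominator stays <= 9; these approach x as k grows, and every other convergent or intermediate fraction in range is farther away.
Largest k: floor((9 - q_0)/q_1) = floor((9 - 1)/5) = 1.
That gives (1*16 + 3)/(1*5 + 1) = 19/6.
Compare the errors: |x - 16/5| = |35*5 - 16*11|/(11*5) = 1/55, and |x - 19/6| = |35*6 - 19*11|/(11*6) = 1/66.
Cross-multiplying, 1*55 = 55 < 66 = 1*66, so 1/66 is smaller: the intermediate fraction 19/6 is closer to x than 16/5.

19/6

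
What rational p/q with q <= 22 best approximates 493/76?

136/21

Expand x = 493/76 as a continued fraction with the Euclidean algorithm:
  493 = 6*76 + 37, so a_0 = 6.
  76 = 2*37 + 2, so a_1 = 2.
  37 = 18*2 + 1, so a_2 = 18.
  2 = 2*1 + 0, so a_3 = 2.
so x = [6; 2, 18, 2].
Convergents (p_i = a_i*p_{i-1} + p_{i-2}, q_i = a_i*q_{i-1} + q_{i-2} with p_{-2}=0, p_{-1}=1, q_{-2}=1, q_{-1}=0), until the denominator exceeds 22:
  i=0: a_0=6, p_0 = 6*1 + 0 = 6, q_0 = 6*0 + 1 = 1.
  i=1: a_1=2, p_1 = 2*6 + 1 = 13, q_1 = 2*1 + 0 = 2.
  i=2: a_2=18, p_2 = 18*13 + 6 = 240, q_2 = 18*2 + 1 = 37.
q_2 = 37 > 22, so the last convergent with denominator <= 22 is p_1/q_1 = 13/2.
The closest fraction with denominator <= 22 is either p_1/q_1 or the intermediate fraction (k*p_1 + p_0)/(k*q_1 + q_0) with the largest k >= 1 whose denominator stays <= 22; these approach x as k grows, and every other convergent or intermediate fraction in range is farther away.
Largest k: floor((22 - q_0)/q_1) = floor((22 - 1)/2) = 10.
That gives (10*13 + 6)/(10*2 + 1) = 136/21.
Compare the errors: |x - 13/2| = |493*2 - 13*76|/(76*2) = 2/152, and |x - 136/21| = |493*21 - 136*76|/(76*21) = 17/1596.
Cross-multiplying, 17*152 = 2584 < 3192 = 2*1596, so 17/1596 is smaller: the intermediate fraction 136/21 is closer to x than 13/2.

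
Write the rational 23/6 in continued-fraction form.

Run the Euclidean algorithm on 23 and 6; the successive quotients are the partial quotients a_0, a_1, ... (each step inverts the fractional part left over by the previous one):
  23 = 3*6 + 5, so a_0 = 3.
  6 = 1*5 + 1, so a_1 = 1.
  5 = 5*1 + 0, so a_2 = 5.
The remainder reaches 0 after 3 divisions, so the expansion has 3 partial quotients, read off in order.

[3; 1, 5]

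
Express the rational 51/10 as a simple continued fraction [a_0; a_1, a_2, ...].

Run the Euclidean algorithm on 51 and 10; the successive quotients are the partial quotients a_0, a_1, ... (each step inverts the fractional part left over by the previous one):
  51 = 5*10 + 1, so a_0 = 5.
  10 = 10*1 + 0, so a_1 = 10.
The remainder reaches 0 after 2 divisions, so the expansion has 2 partial quotients, read off in order.

[5; 10]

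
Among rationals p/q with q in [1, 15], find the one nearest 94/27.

52/15

Expand x = 94/27 as a continued fraction with the Euclidean algorithm:
  94 = 3*27 + 13, so a_0 = 3.
  27 = 2*13 + 1, so a_1 = 2.
  13 = 13*1 + 0, so a_2 = 13.
so x = [3; 2, 13].
Convergents (p_i = a_i*p_{i-1} + p_{i-2}, q_i = a_i*q_{i-1} + q_{i-2} with p_{-2}=0, p_{-1}=1, q_{-2}=1, q_{-1}=0), until the denominator exceeds 15:
  i=0: a_0=3, p_0 = 3*1 + 0 = 3, q_0 = 3*0 + 1 = 1.
  i=1: a_1=2, p_1 = 2*3 + 1 = 7, q_1 = 2*1 + 0 = 2.
  i=2: a_2=13, p_2 = 13*7 + 3 = 94, q_2 = 13*2 + 1 = 27.
q_2 = 27 > 15, so the last convergent with denominator <= 15 is p_1/q_1 = 7/2.
The closest fraction with denominator <= 15 is either p_1/q_1 or the intermediate fraction (k*p_1 + p_0)/(k*q_1 + q_0) with the largest k >= 1 whose denominator stays <= 15; these approach x as k grows, and every other convergent or intermediate fraction in range is farther away.
Largest k: floor((15 - q_0)/q_1) = floor((15 - 1)/2) = 7.
That gives (7*7 + 3)/(7*2 + 1) = 52/15.
Compare the errors: |x - 7/2| = |94*2 - 7*27|/(27*2) = 1/54, and |x - 52/15| = |94*15 - 52*27|/(27*15) = 6/405.
Cross-multiplying, 6*54 = 324 < 405 = 1*405, so 6/405 is smaller: the intermediate fraction 52/15 is closer to x than 7/2.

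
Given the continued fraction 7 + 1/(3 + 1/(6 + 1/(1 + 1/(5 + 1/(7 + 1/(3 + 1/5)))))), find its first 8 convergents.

Using the convergent recurrence p_i = a_i*p_{i-1} + p_{i-2}, q_i = a_i*q_{i-1} + q_{i-2} with p_{-2}=0, p_{-1}=1, q_{-2}=1, q_{-1}=0:
  i=0: a_0=7, p_0 = 7*1 + 0 = 7, q_0 = 7*0 + 1 = 1.
  i=1: a_1=3, p_1 = 3*7 + 1 = 22, q_1 = 3*1 + 0 = 3.
  i=2: a_2=6, p_2 = 6*22 + 7 = 139, q_2 = 6*3 + 1 = 19.
  i=3: a_3=1, p_3 = 1*139 + 22 = 161, q_3 = 1*19 + 3 = 22.
  i=4: a_4=5, p_4 = 5*161 + 139 = 944, q_4 = 5*22 + 19 = 129.
  i=5: a_5=7, p_5 = 7*944 + 161 = 6769, q_5 = 7*129 + 22 = 925.
  i=6: a_6=3, p_6 = 3*6769 + 944 = 21251, q_6 = 3*925 + 129 = 2904.
  i=7: a_7=5, p_7 = 5*21251 + 6769 = 113024, q_7 = 5*2904 + 925 = 15445.

7/1, 22/3, 139/19, 161/22, 944/129, 6769/925, 21251/2904, 113024/15445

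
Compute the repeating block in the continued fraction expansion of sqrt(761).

Write x_i = (sqrt(761) + m_i)/d_i with (m_0, d_0) = (0, 1). a_0 = floor(sqrt(761)) = 27, since 27^2 = 729 <= 761 < 784 = 28^2.
Iterate m_{i+1} = d_i*a_i - m_i, d_{i+1} = (761 - m_{i+1}^2)/d_i, a_{i+1} = floor((a_0 + m_{i+1})/d_{i+1}):
  m_1 = 1*27 - 0 = 27, d_1 = (761 - 27^2)/1 = 32/1 = 32, a_1 = floor((27 + 27)/32) = 1.
  m_2 = 32*1 - 27 = 5, d_2 = (761 - 5^2)/32 = 736/32 = 23, a_2 = floor((27 + 5)/23) = 1.
  m_3 = 23*1 - 5 = 18, d_3 = (761 - 18^2)/23 = 437/23 = 19, a_3 = floor((27 + 18)/19) = 2.
  m_4 = 19*2 - 18 = 20, d_4 = (761 - 20^2)/19 = 361/19 = 19, a_4 = floor((27 + 20)/19) = 2.
  m_5 = 19*2 - 20 = 18, d_5 = (761 - 18^2)/19 = 437/19 = 23, a_5 = floor((27 + 18)/23) = 1.
  m_6 = 23*1 - 18 = 5, d_6 = (761 - 5^2)/23 = 736/23 = 32, a_6 = floor((27 + 5)/32) = 1.
  m_7 = 32*1 - 5 = 27, d_7 = (761 - 27^2)/32 = 32/32 = 1, a_7 = floor((27 + 27)/1) = 54.
  m_8 = 1*54 - 27 = 27, d_8 = (761 - 27^2)/1 = 32/1 = 32: (m_8, d_8) = (m_1, d_1) = (27, 32), so from here the quotients repeat a_1, ..., a_7; the period length is 7.
Hence the expansion of sqrt(761) is a_0 = 27 followed by the repeating block 1, 1, 2, 2, 1, 1, 54 (period 7).

[27; (1, 1, 2, 2, 1, 1, 54)]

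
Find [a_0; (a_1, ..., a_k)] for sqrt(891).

[29; (1, 5, 1, 1, 1, 5, 1, 58)]

Write x_i = (sqrt(891) + m_i)/d_i with (m_0, d_0) = (0, 1). a_0 = floor(sqrt(891)) = 29, since 29^2 = 841 <= 891 < 900 = 30^2.
Iterate m_{i+1} = d_i*a_i - m_i, d_{i+1} = (891 - m_{i+1}^2)/d_i, a_{i+1} = floor((a_0 + m_{i+1})/d_{i+1}):
  m_1 = 1*29 - 0 = 29, d_1 = (891 - 29^2)/1 = 50/1 = 50, a_1 = floor((29 + 29)/50) = 1.
  m_2 = 50*1 - 29 = 21, d_2 = (891 - 21^2)/50 = 450/50 = 9, a_2 = floor((29 + 21)/9) = 5.
  m_3 = 9*5 - 21 = 24, d_3 = (891 - 24^2)/9 = 315/9 = 35, a_3 = floor((29 + 24)/35) = 1.
  m_4 = 35*1 - 24 = 11, d_4 = (891 - 11^2)/35 = 770/35 = 22, a_4 = floor((29 + 11)/22) = 1.
  m_5 = 22*1 - 11 = 11, d_5 = (891 - 11^2)/22 = 770/22 = 35, a_5 = floor((29 + 11)/35) = 1.
  m_6 = 35*1 - 11 = 24, d_6 = (891 - 24^2)/35 = 315/35 = 9, a_6 = floor((29 + 24)/9) = 5.
  m_7 = 9*5 - 24 = 21, d_7 = (891 - 21^2)/9 = 450/9 = 50, a_7 = floor((29 + 21)/50) = 1.
  m_8 = 50*1 - 21 = 29, d_8 = (891 - 29^2)/50 = 50/50 = 1, a_8 = floor((29 + 29)/1) = 58.
  m_9 = 1*58 - 29 = 29, d_9 = (891 - 29^2)/1 = 50/1 = 50: (m_9, d_9) = (m_1, d_1) = (29, 50), so from here the quotients repeat a_1, ..., a_8; the period length is 8.
Hence the expansion of sqrt(891) is a_0 = 29 followed by the repeating block 1, 5, 1, 1, 1, 5, 1, 58 (period 8).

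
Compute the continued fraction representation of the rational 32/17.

Run the Euclidean algorithm on 32 and 17; the successive quotients are the partial quotients a_0, a_1, ... (each step inverts the fractional part left over by the previous one):
  32 = 1*17 + 15, so a_0 = 1.
  17 = 1*15 + 2, so a_1 = 1.
  15 = 7*2 + 1, so a_2 = 7.
  2 = 2*1 + 0, so a_3 = 2.
The remainder reaches 0 after 4 divisions, so the expansion has 4 partial quotients, read off in order.

[1; 1, 7, 2]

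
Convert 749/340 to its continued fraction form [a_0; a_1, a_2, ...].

Run the Euclidean algorithm on 749 and 340; the successive quotients are the partial quotients a_0, a_1, ... (each step inverts the fractional part left over by the previous one):
  749 = 2*340 + 69, so a_0 = 2.
  340 = 4*69 + 64, so a_1 = 4.
  69 = 1*64 + 5, so a_2 = 1.
  64 = 12*5 + 4, so a_3 = 12.
  5 = 1*4 + 1, so a_4 = 1.
  4 = 4*1 + 0, so a_5 = 4.
The remainder reaches 0 after 6 divisions, so the expansion has 6 partial quotients, read off in order.

[2; 4, 1, 12, 1, 4]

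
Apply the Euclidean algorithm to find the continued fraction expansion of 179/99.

[1; 1, 4, 4, 1, 3]

Run the Euclidean algorithm on 179 and 99; the successive quotients are the partial quotients a_0, a_1, ... (each step inverts the fractional part left over by the previous one):
  179 = 1*99 + 80, so a_0 = 1.
  99 = 1*80 + 19, so a_1 = 1.
  80 = 4*19 + 4, so a_2 = 4.
  19 = 4*4 + 3, so a_3 = 4.
  4 = 1*3 + 1, so a_4 = 1.
  3 = 3*1 + 0, so a_5 = 3.
The remainder reaches 0 after 6 divisions, so the expansion has 6 partial quotients, read off in order.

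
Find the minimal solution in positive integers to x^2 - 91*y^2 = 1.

First expand sqrt(91) as a continued fraction. With x_i = (sqrt(91) + m_i)/d_i and (m_0, d_0) = (0, 1): a_0 = floor(sqrt(91)) = 9, since 9^2 = 81 <= 91 < 100 = 10^2.
Iterate m_{i+1} = d_i*a_i - m_i, d_{i+1} = (91 - m_{i+1}^2)/d_i, a_{i+1} = floor((a_0 + m_{i+1})/d_{i+1}):
  m_1 = 1*9 - 0 = 9, d_1 = (91 - 9^2)/1 = 10/1 = 10, a_1 = floor((9 + 9)/10) = 1.
  m_2 = 10*1 - 9 = 1, d_2 = (91 - 1^2)/10 = 90/10 = 9, a_2 = floor((9 + 1)/9) = 1.
  m_3 = 9*1 - 1 = 8, d_3 = (91 - 8^2)/9 = 27/9 = 3, a_3 = floor((9 + 8)/3) = 5.
  m_4 = 3*5 - 8 = 7, d_4 = (91 - 7^2)/3 = 42/3 = 14, a_4 = floor((9 + 7)/14) = 1.
  m_5 = 14*1 - 7 = 7, d_5 = (91 - 7^2)/14 = 42/14 = 3, a_5 = floor((9 + 7)/3) = 5.
  m_6 = 3*5 - 7 = 8, d_6 = (91 - 8^2)/3 = 27/3 = 9, a_6 = floor((9 + 8)/9) = 1.
  m_7 = 9*1 - 8 = 1, d_7 = (91 - 1^2)/9 = 90/9 = 10, a_7 = floor((9 + 1)/10) = 1.
  m_8 = 10*1 - 1 = 9, d_8 = (91 - 9^2)/10 = 10/10 = 1, a_8 = floor((9 + 9)/1) = 18.
  m_9 = 1*18 - 9 = 9, d_9 = (91 - 9^2)/1 = 10/1 = 10: (m_9, d_9) = (m_1, d_1) = (9, 10), so from here the quotients repeat a_1, ..., a_8; the period length is 8.
So sqrt(91) = [9; (1, 1, 5, 1, 5, 1, 1, 18)] with period length k = 8.
k is even, so the fundamental solution of x^2 - 91y^2 = 1 is (p_{k-1}, q_{k-1}) = (p_7, q_7); compute convergents through index 7.
Convergents (p_i = a_i*p_{i-1} + p_{i-2}, q_i = a_i*q_{i-1} + q_{i-2} with p_{-2}=0, p_{-1}=1, q_{-2}=1, q_{-1}=0):
  i=0: a_0=9, p_0 = 9*1 + 0 = 9, q_0 = 9*0 + 1 = 1.
  i=1: a_1=1, p_1 = 1*9 + 1 = 10, q_1 = 1*1 + 0 = 1.
  i=2: a_2=1, p_2 = 1*10 + 9 = 19, q_2 = 1*1 + 1 = 2.
  i=3: a_3=5, p_3 = 5*19 + 10 = 105, q_3 = 5*2 + 1 = 11.
  i=4: a_4=1, p_4 = 1*105 + 19 = 124, q_4 = 1*11 + 2 = 13.
  i=5: a_5=5, p_5 = 5*124 + 105 = 725, q_5 = 5*13 + 11 = 76.
  i=6: a_6=1, p_6 = 1*725 + 124 = 849, q_6 = 1*76 + 13 = 89.
  i=7: a_7=1, p_7 = 1*849 + 725 = 1574, q_7 = 1*89 + 76 = 165.
Check: 1574^2 - 91*165^2 = 2477476 - 2477475 = 1, so (x, y) = (1574, 165) solves the equation, and by the theorem it is the least positive solution.

(x, y) = (1574, 165)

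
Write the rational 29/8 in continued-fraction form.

Run the Euclidean algorithm on 29 and 8; the successive quotients are the partial quotients a_0, a_1, ... (each step inverts the fractional part left over by the previous one):
  29 = 3*8 + 5, so a_0 = 3.
  8 = 1*5 + 3, so a_1 = 1.
  5 = 1*3 + 2, so a_2 = 1.
  3 = 1*2 + 1, so a_3 = 1.
  2 = 2*1 + 0, so a_4 = 2.
The remainder reaches 0 after 5 divisions, so the expansion has 5 partial quotients, read off in order.

[3; 1, 1, 1, 2]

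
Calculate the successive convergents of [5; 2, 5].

Using the convergent recurrence p_i = a_i*p_{i-1} + p_{i-2}, q_i = a_i*q_{i-1} + q_{i-2} with p_{-2}=0, p_{-1}=1, q_{-2}=1, q_{-1}=0:
  i=0: a_0=5, p_0 = 5*1 + 0 = 5, q_0 = 5*0 + 1 = 1.
  i=1: a_1=2, p_1 = 2*5 + 1 = 11, q_1 = 2*1 + 0 = 2.
  i=2: a_2=5, p_2 = 5*11 + 5 = 60, q_2 = 5*2 + 1 = 11.

5/1, 11/2, 60/11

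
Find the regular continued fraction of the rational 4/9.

[0; 2, 4]

Run the Euclidean algorithm on 4 and 9; the successive quotients are the partial quotients a_0, a_1, ... (each step inverts the fractional part left over by the previous one):
  4 = 0*9 + 4, so a_0 = 0.
  9 = 2*4 + 1, so a_1 = 2.
  4 = 4*1 + 0, so a_2 = 4.
The remainder reaches 0 after 3 divisions, so the expansion has 3 partial quotients, read off in order.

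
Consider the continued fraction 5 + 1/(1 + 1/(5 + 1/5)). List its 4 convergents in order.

5/1, 6/1, 35/6, 181/31

Using the convergent recurrence p_i = a_i*p_{i-1} + p_{i-2}, q_i = a_i*q_{i-1} + q_{i-2} with p_{-2}=0, p_{-1}=1, q_{-2}=1, q_{-1}=0:
  i=0: a_0=5, p_0 = 5*1 + 0 = 5, q_0 = 5*0 + 1 = 1.
  i=1: a_1=1, p_1 = 1*5 + 1 = 6, q_1 = 1*1 + 0 = 1.
  i=2: a_2=5, p_2 = 5*6 + 5 = 35, q_2 = 5*1 + 1 = 6.
  i=3: a_3=5, p_3 = 5*35 + 6 = 181, q_3 = 5*6 + 1 = 31.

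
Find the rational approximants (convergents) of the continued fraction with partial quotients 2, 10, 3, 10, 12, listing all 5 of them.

2/1, 21/10, 65/31, 671/320, 8117/3871

Using the convergent recurrence p_i = a_i*p_{i-1} + p_{i-2}, q_i = a_i*q_{i-1} + q_{i-2} with p_{-2}=0, p_{-1}=1, q_{-2}=1, q_{-1}=0:
  i=0: a_0=2, p_0 = 2*1 + 0 = 2, q_0 = 2*0 + 1 = 1.
  i=1: a_1=10, p_1 = 10*2 + 1 = 21, q_1 = 10*1 + 0 = 10.
  i=2: a_2=3, p_2 = 3*21 + 2 = 65, q_2 = 3*10 + 1 = 31.
  i=3: a_3=10, p_3 = 10*65 + 21 = 671, q_3 = 10*31 + 10 = 320.
  i=4: a_4=12, p_4 = 12*671 + 65 = 8117, q_4 = 12*320 + 31 = 3871.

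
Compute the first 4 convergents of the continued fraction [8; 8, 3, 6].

Using the convergent recurrence p_i = a_i*p_{i-1} + p_{i-2}, q_i = a_i*q_{i-1} + q_{i-2} with p_{-2}=0, p_{-1}=1, q_{-2}=1, q_{-1}=0:
  i=0: a_0=8, p_0 = 8*1 + 0 = 8, q_0 = 8*0 + 1 = 1.
  i=1: a_1=8, p_1 = 8*8 + 1 = 65, q_1 = 8*1 + 0 = 8.
  i=2: a_2=3, p_2 = 3*65 + 8 = 203, q_2 = 3*8 + 1 = 25.
  i=3: a_3=6, p_3 = 6*203 + 65 = 1283, q_3 = 6*25 + 8 = 158.

8/1, 65/8, 203/25, 1283/158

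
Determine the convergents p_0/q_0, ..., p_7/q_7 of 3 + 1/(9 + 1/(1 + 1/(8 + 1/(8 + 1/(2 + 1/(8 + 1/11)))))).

Using the convergent recurrence p_i = a_i*p_{i-1} + p_{i-2}, q_i = a_i*q_{i-1} + q_{i-2} with p_{-2}=0, p_{-1}=1, q_{-2}=1, q_{-1}=0:
  i=0: a_0=3, p_0 = 3*1 + 0 = 3, q_0 = 3*0 + 1 = 1.
  i=1: a_1=9, p_1 = 9*3 + 1 = 28, q_1 = 9*1 + 0 = 9.
  i=2: a_2=1, p_2 = 1*28 + 3 = 31, q_2 = 1*9 + 1 = 10.
  i=3: a_3=8, p_3 = 8*31 + 28 = 276, q_3 = 8*10 + 9 = 89.
  i=4: a_4=8, p_4 = 8*276 + 31 = 2239, q_4 = 8*89 + 10 = 722.
  i=5: a_5=2, p_5 = 2*2239 + 276 = 4754, q_5 = 2*722 + 89 = 1533.
  i=6: a_6=8, p_6 = 8*4754 + 2239 = 40271, q_6 = 8*1533 + 722 = 12986.
  i=7: a_7=11, p_7 = 11*40271 + 4754 = 447735, q_7 = 11*12986 + 1533 = 144379.

3/1, 28/9, 31/10, 276/89, 2239/722, 4754/1533, 40271/12986, 447735/144379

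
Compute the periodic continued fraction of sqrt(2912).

[53; (1, 25, 1, 106)]

Write x_i = (sqrt(2912) + m_i)/d_i with (m_0, d_0) = (0, 1). a_0 = floor(sqrt(2912)) = 53, since 53^2 = 2809 <= 2912 < 2916 = 54^2.
Iterate m_{i+1} = d_i*a_i - m_i, d_{i+1} = (2912 - m_{i+1}^2)/d_i, a_{i+1} = floor((a_0 + m_{i+1})/d_{i+1}):
  m_1 = 1*53 - 0 = 53, d_1 = (2912 - 53^2)/1 = 103/1 = 103, a_1 = floor((53 + 53)/103) = 1.
  m_2 = 103*1 - 53 = 50, d_2 = (2912 - 50^2)/103 = 412/103 = 4, a_2 = floor((53 + 50)/4) = 25.
  m_3 = 4*25 - 50 = 50, d_3 = (2912 - 50^2)/4 = 412/4 = 103, a_3 = floor((53 + 50)/103) = 1.
  m_4 = 103*1 - 50 = 53, d_4 = (2912 - 53^2)/103 = 103/103 = 1, a_4 = floor((53 + 53)/1) = 106.
  m_5 = 1*106 - 53 = 53, d_5 = (2912 - 53^2)/1 = 103/1 = 103: (m_5, d_5) = (m_1, d_1) = (53, 103), so from here the quotients repeat a_1, ..., a_4; the period length is 4.
Hence the expansion of sqrt(2912) is a_0 = 53 followed by the repeating block 1, 25, 1, 106 (period 4).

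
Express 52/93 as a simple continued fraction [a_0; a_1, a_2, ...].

[0; 1, 1, 3, 1, 2, 1, 2]

Run the Euclidean algorithm on 52 and 93; the successive quotients are the partial quotients a_0, a_1, ... (each step inverts the fractional part left over by the previous one):
  52 = 0*93 + 52, so a_0 = 0.
  93 = 1*52 + 41, so a_1 = 1.
  52 = 1*41 + 11, so a_2 = 1.
  41 = 3*11 + 8, so a_3 = 3.
  11 = 1*8 + 3, so a_4 = 1.
  8 = 2*3 + 2, so a_5 = 2.
  3 = 1*2 + 1, so a_6 = 1.
  2 = 2*1 + 0, so a_7 = 2.
The remainder reaches 0 after 8 divisions, so the expansion has 8 partial quotients, read off in order.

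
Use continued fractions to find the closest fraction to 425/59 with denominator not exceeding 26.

36/5

Expand x = 425/59 as a continued fraction with the Euclidean algorithm:
  425 = 7*59 + 12, so a_0 = 7.
  59 = 4*12 + 11, so a_1 = 4.
  12 = 1*11 + 1, so a_2 = 1.
  11 = 11*1 + 0, so a_3 = 11.
so x = [7; 4, 1, 11].
Convergents (p_i = a_i*p_{i-1} + p_{i-2}, q_i = a_i*q_{i-1} + q_{i-2} with p_{-2}=0, p_{-1}=1, q_{-2}=1, q_{-1}=0), until the denominator exceeds 26:
  i=0: a_0=7, p_0 = 7*1 + 0 = 7, q_0 = 7*0 + 1 = 1.
  i=1: a_1=4, p_1 = 4*7 + 1 = 29, q_1 = 4*1 + 0 = 4.
  i=2: a_2=1, p_2 = 1*29 + 7 = 36, q_2 = 1*4 + 1 = 5.
  i=3: a_3=11, p_3 = 11*36 + 29 = 425, q_3 = 11*5 + 4 = 59.
q_3 = 59 > 26, so the last convergent with denominator <= 26 is p_2/q_2 = 36/5.
The closest fraction with denominator <= 26 is either p_2/q_2 or the intermediate fraction (k*p_2 + p_1)/(k*q_2 + q_1) with the largest k >= 1 whose denominator stays <= 26; these approach x as k grows, and every other convergent or intermediate fraction in range is farther away.
Largest k: floor((26 - q_1)/q_2) = floor((26 - 4)/5) = 4.
That gives (4*36 + 29)/(4*5 + 4) = 173/24.
Compare the errors: |x - 36/5| = |425*5 - 36*59|/(59*5) = 1/295, and |x - 173/24| = |425*24 - 173*59|/(59*24) = 7/1416.
Cross-multiplying, 1*1416 = 1416 < 2065 = 7*295, so 1/295 is smaller: the convergent 36/5 is closer to x than 173/24.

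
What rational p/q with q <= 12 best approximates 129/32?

Expand x = 129/32 as a continued fraction with the Euclidean algorithm:
  129 = 4*32 + 1, so a_0 = 4.
  32 = 32*1 + 0, so a_1 = 32.
so x = [4; 32].
Convergents (p_i = a_i*p_{i-1} + p_{i-2}, q_i = a_i*q_{i-1} + q_{i-2} with p_{-2}=0, p_{-1}=1, q_{-2}=1, q_{-1}=0), until the denominator exceeds 12:
  i=0: a_0=4, p_0 = 4*1 + 0 = 4, q_0 = 4*0 + 1 = 1.
  i=1: a_1=32, p_1 = 32*4 + 1 = 129, q_1 = 32*1 + 0 = 32.
q_1 = 32 > 12, so the last convergent with denominator <= 12 is p_0/q_0 = 4/1.
The closest fraction with denominator <= 12 is either p_0/q_0 or the intermediate fraction (k*p_0 + p_{-1})/(k*q_0 + q_{-1}) with the largest k >= 1 whose denominator stays <= 12; these approach x as k grows, and every other convergent or intermediate fraction in range is farther away.
Largest k: floor((12 - q_{-1})/q_0) = floor((12 - 0)/1) = 12 (using the seeds p_{-1} = 1, q_{-1} = 0).
That gives (12*4 + 1)/(12*1 + 0) = 49/12.
Compare the errors: |x - 4/1| = |129*1 - 4*32|/(32*1) = 1/32, and |x - 49/12| = |129*12 - 49*32|/(32*12) = 20/384.
Cross-multiplying, 1*384 = 384 < 640 = 20*32, so 1/32 is smaller: the convergent 4/1 is closer to x than 49/12.

4/1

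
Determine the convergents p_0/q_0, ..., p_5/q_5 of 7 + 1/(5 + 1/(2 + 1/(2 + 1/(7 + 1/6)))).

7/1, 36/5, 79/11, 194/27, 1437/200, 8816/1227

Using the convergent recurrence p_i = a_i*p_{i-1} + p_{i-2}, q_i = a_i*q_{i-1} + q_{i-2} with p_{-2}=0, p_{-1}=1, q_{-2}=1, q_{-1}=0:
  i=0: a_0=7, p_0 = 7*1 + 0 = 7, q_0 = 7*0 + 1 = 1.
  i=1: a_1=5, p_1 = 5*7 + 1 = 36, q_1 = 5*1 + 0 = 5.
  i=2: a_2=2, p_2 = 2*36 + 7 = 79, q_2 = 2*5 + 1 = 11.
  i=3: a_3=2, p_3 = 2*79 + 36 = 194, q_3 = 2*11 + 5 = 27.
  i=4: a_4=7, p_4 = 7*194 + 79 = 1437, q_4 = 7*27 + 11 = 200.
  i=5: a_5=6, p_5 = 6*1437 + 194 = 8816, q_5 = 6*200 + 27 = 1227.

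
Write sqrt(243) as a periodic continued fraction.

Write x_i = (sqrt(243) + m_i)/d_i with (m_0, d_0) = (0, 1). a_0 = floor(sqrt(243)) = 15, since 15^2 = 225 <= 243 < 256 = 16^2.
Iterate m_{i+1} = d_i*a_i - m_i, d_{i+1} = (243 - m_{i+1}^2)/d_i, a_{i+1} = floor((a_0 + m_{i+1})/d_{i+1}):
  m_1 = 1*15 - 0 = 15, d_1 = (243 - 15^2)/1 = 18/1 = 18, a_1 = floor((15 + 15)/18) = 1.
  m_2 = 18*1 - 15 = 3, d_2 = (243 - 3^2)/18 = 234/18 = 13, a_2 = floor((15 + 3)/13) = 1.
  m_3 = 13*1 - 3 = 10, d_3 = (243 - 10^2)/13 = 143/13 = 11, a_3 = floor((15 + 10)/11) = 2.
  m_4 = 11*2 - 10 = 12, d_4 = (243 - 12^2)/11 = 99/11 = 9, a_4 = floor((15 + 12)/9) = 3.
  m_5 = 9*3 - 12 = 15, d_5 = (243 - 15^2)/9 = 18/9 = 2, a_5 = floor((15 + 15)/2) = 15.
  m_6 = 2*15 - 15 = 15, d_6 = (243 - 15^2)/2 = 18/2 = 9, a_6 = floor((15 + 15)/9) = 3.
  m_7 = 9*3 - 15 = 12, d_7 = (243 - 12^2)/9 = 99/9 = 11, a_7 = floor((15 + 12)/11) = 2.
  m_8 = 11*2 - 12 = 10, d_8 = (243 - 10^2)/11 = 143/11 = 13, a_8 = floor((15 + 10)/13) = 1.
  m_9 = 13*1 - 10 = 3, d_9 = (243 - 3^2)/13 = 234/13 = 18, a_9 = floor((15 + 3)/18) = 1.
  m_10 = 18*1 - 3 = 15, d_10 = (243 - 15^2)/18 = 18/18 = 1, a_10 = floor((15 + 15)/1) = 30.
  m_11 = 1*30 - 15 = 15, d_11 = (243 - 15^2)/1 = 18/1 = 18: (m_11, d_11) = (m_1, d_1) = (15, 18), so from here the quotients repeat a_1, ..., a_10; the period length is 10.
Hence the expansion of sqrt(243) is a_0 = 15 followed by the repeating block 1, 1, 2, 3, 15, 3, 2, 1, 1, 30 (period 10).

[15; (1, 1, 2, 3, 15, 3, 2, 1, 1, 30)]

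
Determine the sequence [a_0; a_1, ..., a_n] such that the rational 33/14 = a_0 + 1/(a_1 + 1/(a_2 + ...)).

[2; 2, 1, 4]

Run the Euclidean algorithm on 33 and 14; the successive quotients are the partial quotients a_0, a_1, ... (each step inverts the fractional part left over by the previous one):
  33 = 2*14 + 5, so a_0 = 2.
  14 = 2*5 + 4, so a_1 = 2.
  5 = 1*4 + 1, so a_2 = 1.
  4 = 4*1 + 0, so a_3 = 4.
The remainder reaches 0 after 4 divisions, so the expansion has 4 partial quotients, read off in order.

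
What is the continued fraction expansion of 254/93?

[2; 1, 2, 1, 2, 1, 1, 3]

Run the Euclidean algorithm on 254 and 93; the successive quotients are the partial quotients a_0, a_1, ... (each step inverts the fractional part left over by the previous one):
  254 = 2*93 + 68, so a_0 = 2.
  93 = 1*68 + 25, so a_1 = 1.
  68 = 2*25 + 18, so a_2 = 2.
  25 = 1*18 + 7, so a_3 = 1.
  18 = 2*7 + 4, so a_4 = 2.
  7 = 1*4 + 3, so a_5 = 1.
  4 = 1*3 + 1, so a_6 = 1.
  3 = 3*1 + 0, so a_7 = 3.
The remainder reaches 0 after 8 divisions, so the expansion has 8 partial quotients, read off in order.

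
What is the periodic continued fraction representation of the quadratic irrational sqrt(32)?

Write x_i = (sqrt(32) + m_i)/d_i with (m_0, d_0) = (0, 1). a_0 = floor(sqrt(32)) = 5, since 5^2 = 25 <= 32 < 36 = 6^2.
Iterate m_{i+1} = d_i*a_i - m_i, d_{i+1} = (32 - m_{i+1}^2)/d_i, a_{i+1} = floor((a_0 + m_{i+1})/d_{i+1}):
  m_1 = 1*5 - 0 = 5, d_1 = (32 - 5^2)/1 = 7/1 = 7, a_1 = floor((5 + 5)/7) = 1.
  m_2 = 7*1 - 5 = 2, d_2 = (32 - 2^2)/7 = 28/7 = 4, a_2 = floor((5 + 2)/4) = 1.
  m_3 = 4*1 - 2 = 2, d_3 = (32 - 2^2)/4 = 28/4 = 7, a_3 = floor((5 + 2)/7) = 1.
  m_4 = 7*1 - 2 = 5, d_4 = (32 - 5^2)/7 = 7/7 = 1, a_4 = floor((5 + 5)/1) = 10.
  m_5 = 1*10 - 5 = 5, d_5 = (32 - 5^2)/1 = 7/1 = 7: (m_5, d_5) = (m_1, d_1) = (5, 7), so from here the quotients repeat a_1, ..., a_4; the period length is 4.
Hence the expansion of sqrt(32) is a_0 = 5 followed by the repeating block 1, 1, 1, 10 (period 4).

[5; (1, 1, 1, 10)]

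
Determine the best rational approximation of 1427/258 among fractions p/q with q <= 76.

177/32

Expand x = 1427/258 as a continued fraction with the Euclidean algorithm:
  1427 = 5*258 + 137, so a_0 = 5.
  258 = 1*137 + 121, so a_1 = 1.
  137 = 1*121 + 16, so a_2 = 1.
  121 = 7*16 + 9, so a_3 = 7.
  16 = 1*9 + 7, so a_4 = 1.
  9 = 1*7 + 2, so a_5 = 1.
  7 = 3*2 + 1, so a_6 = 3.
  2 = 2*1 + 0, so a_7 = 2.
so x = [5; 1, 1, 7, 1, 1, 3, 2].
Convergents (p_i = a_i*p_{i-1} + p_{i-2}, q_i = a_i*q_{i-1} + q_{i-2} with p_{-2}=0, p_{-1}=1, q_{-2}=1, q_{-1}=0), until the denominator exceeds 76:
  i=0: a_0=5, p_0 = 5*1 + 0 = 5, q_0 = 5*0 + 1 = 1.
  i=1: a_1=1, p_1 = 1*5 + 1 = 6, q_1 = 1*1 + 0 = 1.
  i=2: a_2=1, p_2 = 1*6 + 5 = 11, q_2 = 1*1 + 1 = 2.
  i=3: a_3=7, p_3 = 7*11 + 6 = 83, q_3 = 7*2 + 1 = 15.
  i=4: a_4=1, p_4 = 1*83 + 11 = 94, q_4 = 1*15 + 2 = 17.
  i=5: a_5=1, p_5 = 1*94 + 83 = 177, q_5 = 1*17 + 15 = 32.
  i=6: a_6=3, p_6 = 3*177 + 94 = 625, q_6 = 3*32 + 17 = 113.
q_6 = 113 > 76, so the last convergent with denominator <= 76 is p_5/q_5 = 177/32.
The closest fraction with denominator <= 76 is either p_5/q_5 or the intermediate fraction (k*p_5 + p_4)/(k*q_5 + q_4) with the largest k >= 1 whose denominator stays <= 76; these approach x as k grows, and every other convergent or intermediate fraction in range is farther away.
Largest k: floor((76 - q_4)/q_5) = floor((76 - 17)/32) = 1.
That gives (1*177 + 94)/(1*32 + 17) = 271/49.
Compare the errors: |x - 177/32| = |1427*32 - 177*258|/(258*32) = 2/8256, and |x - 271/49| = |1427*49 - 271*258|/(258*49) = 5/12642.
Cross-multiplying, 2*12642 = 25284 < 41280 = 5*8256, so 2/8256 is smaller: the convergent 177/32 is closer to x than 271/49.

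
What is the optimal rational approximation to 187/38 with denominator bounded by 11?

Expand x = 187/38 as a continued fraction with the Euclidean algorithm:
  187 = 4*38 + 35, so a_0 = 4.
  38 = 1*35 + 3, so a_1 = 1.
  35 = 11*3 + 2, so a_2 = 11.
  3 = 1*2 + 1, so a_3 = 1.
  2 = 2*1 + 0, so a_4 = 2.
so x = [4; 1, 11, 1, 2].
Convergents (p_i = a_i*p_{i-1} + p_{i-2}, q_i = a_i*q_{i-1} + q_{i-2} with p_{-2}=0, p_{-1}=1, q_{-2}=1, q_{-1}=0), until the denominator exceeds 11:
  i=0: a_0=4, p_0 = 4*1 + 0 = 4, q_0 = 4*0 + 1 = 1.
  i=1: a_1=1, p_1 = 1*4 + 1 = 5, q_1 = 1*1 + 0 = 1.
  i=2: a_2=11, p_2 = 11*5 + 4 = 59, q_2 = 11*1 + 1 = 12.
q_2 = 12 > 11, so the last convergent with denominator <= 11 is p_1/q_1 = 5/1.
The closest fraction with denominator <= 11 is either p_1/q_1 or the intermediate fraction (k*p_1 + p_0)/(k*q_1 + q_0) with the largest k >= 1 whose denominator stays <= 11; these approach x as k grows, and every other convergent or intermediate fraction in range is farther away.
Largest k: floor((11 - q_0)/q_1) = floor((11 - 1)/1) = 10.
That gives (10*5 + 4)/(10*1 + 1) = 54/11.
Compare the errors: |x - 5/1| = |187*1 - 5*38|/(38*1) = 3/38, and |x - 54/11| = |187*11 - 54*38|/(38*11) = 5/418.
Cross-multiplying, 5*38 = 190 < 1254 = 3*418, so 5/418 is smaller: the intermediate fraction 54/11 is closer to x than 5/1.

54/11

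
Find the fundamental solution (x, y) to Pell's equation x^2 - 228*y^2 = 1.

First expand sqrt(228) as a continued fraction. With x_i = (sqrt(228) + m_i)/d_i and (m_0, d_0) = (0, 1): a_0 = floor(sqrt(228)) = 15, since 15^2 = 225 <= 228 < 256 = 16^2.
Iterate m_{i+1} = d_i*a_i - m_i, d_{i+1} = (228 - m_{i+1}^2)/d_i, a_{i+1} = floor((a_0 + m_{i+1})/d_{i+1}):
  m_1 = 1*15 - 0 = 15, d_1 = (228 - 15^2)/1 = 3/1 = 3, a_1 = floor((15 + 15)/3) = 10.
  m_2 = 3*10 - 15 = 15, d_2 = (228 - 15^2)/3 = 3/3 = 1, a_2 = floor((15 + 15)/1) = 30.
  m_3 = 1*30 - 15 = 15, d_3 = (228 - 15^2)/1 = 3/1 = 3: (m_3, d_3) = (m_1, d_1) = (15, 3), so from here the quotients repeat a_1, a_2; the period length is 2.
So sqrt(228) = [15; (10, 30)] with period length k = 2.
k is even, so the fundamental solution of x^2 - 228y^2 = 1 is (p_{k-1}, q_{k-1}) = (p_1, q_1); compute convergents through index 1.
Convergents (p_i = a_i*p_{i-1} + p_{i-2}, q_i = a_i*q_{i-1} + q_{i-2} with p_{-2}=0, p_{-1}=1, q_{-2}=1, q_{-1}=0):
  i=0: a_0=15, p_0 = 15*1 + 0 = 15, q_0 = 15*0 + 1 = 1.
  i=1: a_1=10, p_1 = 10*15 + 1 = 151, q_1 = 10*1 + 0 = 10.
Check: 151^2 - 228*10^2 = 22801 - 22800 = 1, so (x, y) = (151, 10) solves the equation, and by the theorem it is the least positive solution.

(x, y) = (151, 10)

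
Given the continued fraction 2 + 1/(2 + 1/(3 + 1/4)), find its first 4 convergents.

Using the convergent recurrence p_i = a_i*p_{i-1} + p_{i-2}, q_i = a_i*q_{i-1} + q_{i-2} with p_{-2}=0, p_{-1}=1, q_{-2}=1, q_{-1}=0:
  i=0: a_0=2, p_0 = 2*1 + 0 = 2, q_0 = 2*0 + 1 = 1.
  i=1: a_1=2, p_1 = 2*2 + 1 = 5, q_1 = 2*1 + 0 = 2.
  i=2: a_2=3, p_2 = 3*5 + 2 = 17, q_2 = 3*2 + 1 = 7.
  i=3: a_3=4, p_3 = 4*17 + 5 = 73, q_3 = 4*7 + 2 = 30.

2/1, 5/2, 17/7, 73/30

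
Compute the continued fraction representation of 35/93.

[0; 2, 1, 1, 1, 11]

Run the Euclidean algorithm on 35 and 93; the successive quotients are the partial quotients a_0, a_1, ... (each step inverts the fractional part left over by the previous one):
  35 = 0*93 + 35, so a_0 = 0.
  93 = 2*35 + 23, so a_1 = 2.
  35 = 1*23 + 12, so a_2 = 1.
  23 = 1*12 + 11, so a_3 = 1.
  12 = 1*11 + 1, so a_4 = 1.
  11 = 11*1 + 0, so a_5 = 11.
The remainder reaches 0 after 6 divisions, so the expansion has 6 partial quotients, read off in order.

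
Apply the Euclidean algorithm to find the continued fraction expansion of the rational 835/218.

[3; 1, 4, 1, 8, 4]

Run the Euclidean algorithm on 835 and 218; the successive quotients are the partial quotients a_0, a_1, ... (each step inverts the fractional part left over by the previous one):
  835 = 3*218 + 181, so a_0 = 3.
  218 = 1*181 + 37, so a_1 = 1.
  181 = 4*37 + 33, so a_2 = 4.
  37 = 1*33 + 4, so a_3 = 1.
  33 = 8*4 + 1, so a_4 = 8.
  4 = 4*1 + 0, so a_5 = 4.
The remainder reaches 0 after 6 divisions, so the expansion has 6 partial quotients, read off in order.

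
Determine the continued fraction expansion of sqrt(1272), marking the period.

[35; (1, 1, 1, 70)]

Write x_i = (sqrt(1272) + m_i)/d_i with (m_0, d_0) = (0, 1). a_0 = floor(sqrt(1272)) = 35, since 35^2 = 1225 <= 1272 < 1296 = 36^2.
Iterate m_{i+1} = d_i*a_i - m_i, d_{i+1} = (1272 - m_{i+1}^2)/d_i, a_{i+1} = floor((a_0 + m_{i+1})/d_{i+1}):
  m_1 = 1*35 - 0 = 35, d_1 = (1272 - 35^2)/1 = 47/1 = 47, a_1 = floor((35 + 35)/47) = 1.
  m_2 = 47*1 - 35 = 12, d_2 = (1272 - 12^2)/47 = 1128/47 = 24, a_2 = floor((35 + 12)/24) = 1.
  m_3 = 24*1 - 12 = 12, d_3 = (1272 - 12^2)/24 = 1128/24 = 47, a_3 = floor((35 + 12)/47) = 1.
  m_4 = 47*1 - 12 = 35, d_4 = (1272 - 35^2)/47 = 47/47 = 1, a_4 = floor((35 + 35)/1) = 70.
  m_5 = 1*70 - 35 = 35, d_5 = (1272 - 35^2)/1 = 47/1 = 47: (m_5, d_5) = (m_1, d_1) = (35, 47), so from here the quotients repeat a_1, ..., a_4; the period length is 4.
Hence the expansion of sqrt(1272) is a_0 = 35 followed by the repeating block 1, 1, 1, 70 (period 4).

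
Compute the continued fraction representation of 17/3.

[5; 1, 2]

Run the Euclidean algorithm on 17 and 3; the successive quotients are the partial quotients a_0, a_1, ... (each step inverts the fractional part left over by the previous one):
  17 = 5*3 + 2, so a_0 = 5.
  3 = 1*2 + 1, so a_1 = 1.
  2 = 2*1 + 0, so a_2 = 2.
The remainder reaches 0 after 3 divisions, so the expansion has 3 partial quotients, read off in order.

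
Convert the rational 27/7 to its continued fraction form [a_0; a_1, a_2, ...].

[3; 1, 6]

Run the Euclidean algorithm on 27 and 7; the successive quotients are the partial quotients a_0, a_1, ... (each step inverts the fractional part left over by the previous one):
  27 = 3*7 + 6, so a_0 = 3.
  7 = 1*6 + 1, so a_1 = 1.
  6 = 6*1 + 0, so a_2 = 6.
The remainder reaches 0 after 3 divisions, so the expansion has 3 partial quotients, read off in order.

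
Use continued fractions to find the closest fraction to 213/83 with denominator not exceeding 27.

59/23

Expand x = 213/83 as a continued fraction with the Euclidean algorithm:
  213 = 2*83 + 47, so a_0 = 2.
  83 = 1*47 + 36, so a_1 = 1.
  47 = 1*36 + 11, so a_2 = 1.
  36 = 3*11 + 3, so a_3 = 3.
  11 = 3*3 + 2, so a_4 = 3.
  3 = 1*2 + 1, so a_5 = 1.
  2 = 2*1 + 0, so a_6 = 2.
so x = [2; 1, 1, 3, 3, 1, 2].
Convergents (p_i = a_i*p_{i-1} + p_{i-2}, q_i = a_i*q_{i-1} + q_{i-2} with p_{-2}=0, p_{-1}=1, q_{-2}=1, q_{-1}=0), until the denominator exceeds 27:
  i=0: a_0=2, p_0 = 2*1 + 0 = 2, q_0 = 2*0 + 1 = 1.
  i=1: a_1=1, p_1 = 1*2 + 1 = 3, q_1 = 1*1 + 0 = 1.
  i=2: a_2=1, p_2 = 1*3 + 2 = 5, q_2 = 1*1 + 1 = 2.
  i=3: a_3=3, p_3 = 3*5 + 3 = 18, q_3 = 3*2 + 1 = 7.
  i=4: a_4=3, p_4 = 3*18 + 5 = 59, q_4 = 3*7 + 2 = 23.
  i=5: a_5=1, p_5 = 1*59 + 18 = 77, q_5 = 1*23 + 7 = 30.
q_5 = 30 > 27, so the last convergent with denominator <= 27 is p_4/q_4 = 59/23.
The closest fraction with denominator <= 27 is either p_4/q_4 or the intermediate fraction (k*p_4 + p_3)/(k*q_4 + q_3) with the largest k >= 1 whose denominator stays <= 27; these approach x as k grows, and every other convergent or intermediate fraction in range is farther away.
Largest k: floor((27 - q_3)/q_4) = floor((27 - 7)/23) = 0.
Since k = 0, no intermediate fraction beyond p_4/q_4 has denominator <= 27, so the convergent 59/23 is the closest (its error is |213*23 - 59*83|/(83*23) = 2/1909).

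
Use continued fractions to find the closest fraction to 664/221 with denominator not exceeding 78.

Expand x = 664/221 as a continued fraction with the Euclidean algorithm:
  664 = 3*221 + 1, so a_0 = 3.
  221 = 221*1 + 0, so a_1 = 221.
so x = [3; 221].
Convergents (p_i = a_i*p_{i-1} + p_{i-2}, q_i = a_i*q_{i-1} + q_{i-2} with p_{-2}=0, p_{-1}=1, q_{-2}=1, q_{-1}=0), until the denominator exceeds 78:
  i=0: a_0=3, p_0 = 3*1 + 0 = 3, q_0 = 3*0 + 1 = 1.
  i=1: a_1=221, p_1 = 221*3 + 1 = 664, q_1 = 221*1 + 0 = 221.
q_1 = 221 > 78, so the last convergent with denominator <= 78 is p_0/q_0 = 3/1.
The closest fraction with denominator <= 78 is either p_0/q_0 or the intermediate fraction (k*p_0 + p_{-1})/(k*q_0 + q_{-1}) with the largest k >= 1 whose denominator stays <= 78; these approach x as k grows, and every other convergent or intermediate fraction in range is farther away.
Largest k: floor((78 - q_{-1})/q_0) = floor((78 - 0)/1) = 78 (using the seeds p_{-1} = 1, q_{-1} = 0).
That gives (78*3 + 1)/(78*1 + 0) = 235/78.
Compare the errors: |x - 3/1| = |664*1 - 3*221|/(221*1) = 1/221, and |x - 235/78| = |664*78 - 235*221|/(221*78) = 143/17238.
Cross-multiplying, 1*17238 = 17238 < 31603 = 143*221, so 1/221 is smaller: the convergent 3/1 is closer to x than 235/78.

3/1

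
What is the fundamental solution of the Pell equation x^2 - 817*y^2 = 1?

(x, y) = (343, 12)

First expand sqrt(817) as a continued fraction. With x_i = (sqrt(817) + m_i)/d_i and (m_0, d_0) = (0, 1): a_0 = floor(sqrt(817)) = 28, since 28^2 = 784 <= 817 < 841 = 29^2.
Iterate m_{i+1} = d_i*a_i - m_i, d_{i+1} = (817 - m_{i+1}^2)/d_i, a_{i+1} = floor((a_0 + m_{i+1})/d_{i+1}):
  m_1 = 1*28 - 0 = 28, d_1 = (817 - 28^2)/1 = 33/1 = 33, a_1 = floor((28 + 28)/33) = 1.
  m_2 = 33*1 - 28 = 5, d_2 = (817 - 5^2)/33 = 792/33 = 24, a_2 = floor((28 + 5)/24) = 1.
  m_3 = 24*1 - 5 = 19, d_3 = (817 - 19^2)/24 = 456/24 = 19, a_3 = floor((28 + 19)/19) = 2.
  m_4 = 19*2 - 19 = 19, d_4 = (817 - 19^2)/19 = 456/19 = 24, a_4 = floor((28 + 19)/24) = 1.
  m_5 = 24*1 - 19 = 5, d_5 = (817 - 5^2)/24 = 792/24 = 33, a_5 = floor((28 + 5)/33) = 1.
  m_6 = 33*1 - 5 = 28, d_6 = (817 - 28^2)/33 = 33/33 = 1, a_6 = floor((28 + 28)/1) = 56.
  m_7 = 1*56 - 28 = 28, d_7 = (817 - 28^2)/1 = 33/1 = 33: (m_7, d_7) = (m_1, d_1) = (28, 33), so from here the quotients repeat a_1, ..., a_6; the period length is 6.
So sqrt(817) = [28; (1, 1, 2, 1, 1, 56)] with period length k = 6.
k is even, so the fundamental solution of x^2 - 817y^2 = 1 is (p_{k-1}, q_{k-1}) = (p_5, q_5); compute convergents through index 5.
Convergents (p_i = a_i*p_{i-1} + p_{i-2}, q_i = a_i*q_{i-1} + q_{i-2} with p_{-2}=0, p_{-1}=1, q_{-2}=1, q_{-1}=0):
  i=0: a_0=28, p_0 = 28*1 + 0 = 28, q_0 = 28*0 + 1 = 1.
  i=1: a_1=1, p_1 = 1*28 + 1 = 29, q_1 = 1*1 + 0 = 1.
  i=2: a_2=1, p_2 = 1*29 + 28 = 57, q_2 = 1*1 + 1 = 2.
  i=3: a_3=2, p_3 = 2*57 + 29 = 143, q_3 = 2*2 + 1 = 5.
  i=4: a_4=1, p_4 = 1*143 + 57 = 200, q_4 = 1*5 + 2 = 7.
  i=5: a_5=1, p_5 = 1*200 + 143 = 343, q_5 = 1*7 + 5 = 12.
Check: 343^2 - 817*12^2 = 117649 - 117648 = 1, so (x, y) = (343, 12) solves the equation, and by the theorem it is the least positive solution.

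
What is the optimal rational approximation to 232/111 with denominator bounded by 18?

Expand x = 232/111 as a continued fraction with the Euclidean algorithm:
  232 = 2*111 + 10, so a_0 = 2.
  111 = 11*10 + 1, so a_1 = 11.
  10 = 10*1 + 0, so a_2 = 10.
so x = [2; 11, 10].
Convergents (p_i = a_i*p_{i-1} + p_{i-2}, q_i = a_i*q_{i-1} + q_{i-2} with p_{-2}=0, p_{-1}=1, q_{-2}=1, q_{-1}=0), until the denominator exceeds 18:
  i=0: a_0=2, p_0 = 2*1 + 0 = 2, q_0 = 2*0 + 1 = 1.
  i=1: a_1=11, p_1 = 11*2 + 1 = 23, q_1 = 11*1 + 0 = 11.
  i=2: a_2=10, p_2 = 10*23 + 2 = 232, q_2 = 10*11 + 1 = 111.
q_2 = 111 > 18, so the last convergent with denominator <= 18 is p_1/q_1 = 23/11.
The closest fraction with denominator <= 18 is either p_1/q_1 or the intermediate fraction (k*p_1 + p_0)/(k*q_1 + q_0) with the largest k >= 1 whose denominator stays <= 18; these approach x as k grows, and every other convergent or intermediate fraction in range is farther away.
Largest k: floor((18 - q_0)/q_1) = floor((18 - 1)/11) = 1.
That gives (1*23 + 2)/(1*11 + 1) = 25/12.
Compare the errors: |x - 23/11| = |232*11 - 23*111|/(111*11) = 1/1221, and |x - 25/12| = |232*12 - 25*111|/(111*12) = 9/1332.
Cross-multiplying, 1*1332 = 1332 < 10989 = 9*1221, so 1/1221 is smaller: the convergent 23/11 is closer to x than 25/12.

23/11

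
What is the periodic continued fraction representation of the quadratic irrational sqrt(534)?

[23; (9, 4, 1, 1, 22, 1, 1, 4, 9, 46)]

Write x_i = (sqrt(534) + m_i)/d_i with (m_0, d_0) = (0, 1). a_0 = floor(sqrt(534)) = 23, since 23^2 = 529 <= 534 < 576 = 24^2.
Iterate m_{i+1} = d_i*a_i - m_i, d_{i+1} = (534 - m_{i+1}^2)/d_i, a_{i+1} = floor((a_0 + m_{i+1})/d_{i+1}):
  m_1 = 1*23 - 0 = 23, d_1 = (534 - 23^2)/1 = 5/1 = 5, a_1 = floor((23 + 23)/5) = 9.
  m_2 = 5*9 - 23 = 22, d_2 = (534 - 22^2)/5 = 50/5 = 10, a_2 = floor((23 + 22)/10) = 4.
  m_3 = 10*4 - 22 = 18, d_3 = (534 - 18^2)/10 = 210/10 = 21, a_3 = floor((23 + 18)/21) = 1.
  m_4 = 21*1 - 18 = 3, d_4 = (534 - 3^2)/21 = 525/21 = 25, a_4 = floor((23 + 3)/25) = 1.
  m_5 = 25*1 - 3 = 22, d_5 = (534 - 22^2)/25 = 50/25 = 2, a_5 = floor((23 + 22)/2) = 22.
  m_6 = 2*22 - 22 = 22, d_6 = (534 - 22^2)/2 = 50/2 = 25, a_6 = floor((23 + 22)/25) = 1.
  m_7 = 25*1 - 22 = 3, d_7 = (534 - 3^2)/25 = 525/25 = 21, a_7 = floor((23 + 3)/21) = 1.
  m_8 = 21*1 - 3 = 18, d_8 = (534 - 18^2)/21 = 210/21 = 10, a_8 = floor((23 + 18)/10) = 4.
  m_9 = 10*4 - 18 = 22, d_9 = (534 - 22^2)/10 = 50/10 = 5, a_9 = floor((23 + 22)/5) = 9.
  m_10 = 5*9 - 22 = 23, d_10 = (534 - 23^2)/5 = 5/5 = 1, a_10 = floor((23 + 23)/1) = 46.
  m_11 = 1*46 - 23 = 23, d_11 = (534 - 23^2)/1 = 5/1 = 5: (m_11, d_11) = (m_1, d_1) = (23, 5), so from here the quotients repeat a_1, ..., a_10; the period length is 10.
Hence the expansion of sqrt(534) is a_0 = 23 followed by the repeating block 9, 4, 1, 1, 22, 1, 1, 4, 9, 46 (period 10).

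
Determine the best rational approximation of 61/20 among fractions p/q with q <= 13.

Expand x = 61/20 as a continued fraction with the Euclidean algorithm:
  61 = 3*20 + 1, so a_0 = 3.
  20 = 20*1 + 0, so a_1 = 20.
so x = [3; 20].
Convergents (p_i = a_i*p_{i-1} + p_{i-2}, q_i = a_i*q_{i-1} + q_{i-2} with p_{-2}=0, p_{-1}=1, q_{-2}=1, q_{-1}=0), until the denominator exceeds 13:
  i=0: a_0=3, p_0 = 3*1 + 0 = 3, q_0 = 3*0 + 1 = 1.
  i=1: a_1=20, p_1 = 20*3 + 1 = 61, q_1 = 20*1 + 0 = 20.
q_1 = 20 > 13, so the last convergent with denominator <= 13 is p_0/q_0 = 3/1.
The closest fraction with denominator <= 13 is either p_0/q_0 or the intermediate fraction (k*p_0 + p_{-1})/(k*q_0 + q_{-1}) with the largest k >= 1 whose denominator stays <= 13; these approach x as k grows, and every other convergent or intermediate fraction in range is farther away.
Largest k: floor((13 - q_{-1})/q_0) = floor((13 - 0)/1) = 13 (using the seeds p_{-1} = 1, q_{-1} = 0).
That gives (13*3 + 1)/(13*1 + 0) = 40/13.
Compare the errors: |x - 3/1| = |61*1 - 3*20|/(20*1) = 1/20, and |x - 40/13| = |61*13 - 40*20|/(20*13) = 7/260.
Cross-multiplying, 7*20 = 140 < 260 = 1*260, so 7/260 is smaller: the intermediate fraction 40/13 is closer to x than 3/1.

40/13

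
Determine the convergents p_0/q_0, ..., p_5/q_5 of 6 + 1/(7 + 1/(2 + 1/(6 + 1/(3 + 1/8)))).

Using the convergent recurrence p_i = a_i*p_{i-1} + p_{i-2}, q_i = a_i*q_{i-1} + q_{i-2} with p_{-2}=0, p_{-1}=1, q_{-2}=1, q_{-1}=0:
  i=0: a_0=6, p_0 = 6*1 + 0 = 6, q_0 = 6*0 + 1 = 1.
  i=1: a_1=7, p_1 = 7*6 + 1 = 43, q_1 = 7*1 + 0 = 7.
  i=2: a_2=2, p_2 = 2*43 + 6 = 92, q_2 = 2*7 + 1 = 15.
  i=3: a_3=6, p_3 = 6*92 + 43 = 595, q_3 = 6*15 + 7 = 97.
  i=4: a_4=3, p_4 = 3*595 + 92 = 1877, q_4 = 3*97 + 15 = 306.
  i=5: a_5=8, p_5 = 8*1877 + 595 = 15611, q_5 = 8*306 + 97 = 2545.

6/1, 43/7, 92/15, 595/97, 1877/306, 15611/2545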